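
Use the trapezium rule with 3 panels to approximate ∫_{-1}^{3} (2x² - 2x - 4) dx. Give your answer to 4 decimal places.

h = (3 − (-1))/3 = 1.333333.
Nodes x₀,…,x₃ = -1, 0.333333, 1.666667, 3.
f(x) = 2x² - 2x - 4: f₀=0, f₁=-4.444444, f₂=-1.777778, f₃=8.
(h/2)·[f₀ + 2f₁ + 2f₂ + f₃] = 0.666667·(-4.444444) = -2.9630.

-2.9630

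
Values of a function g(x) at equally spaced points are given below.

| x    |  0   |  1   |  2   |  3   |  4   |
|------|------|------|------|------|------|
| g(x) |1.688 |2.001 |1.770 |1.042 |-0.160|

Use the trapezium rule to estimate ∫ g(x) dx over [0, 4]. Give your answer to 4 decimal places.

5.5770

h = 1, n = 4.
(h/2)·[y₀ + 2y₁ + 2y₂ + 2y₃ + y₄] = 0.5·(11.154) = 5.5770.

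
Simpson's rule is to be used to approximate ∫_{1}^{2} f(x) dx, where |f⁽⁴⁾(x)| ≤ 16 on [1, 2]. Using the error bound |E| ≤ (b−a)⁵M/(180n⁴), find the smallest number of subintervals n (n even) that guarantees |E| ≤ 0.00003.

Need 16/(180n⁴) ≤ 0.00003.
n⁴ ≥ 16/(180·0.00003) = 2962.96 ⇒ n ≥ 7.3779, so the smallest even n is 8. (n must be even for Simpson's rule.)

8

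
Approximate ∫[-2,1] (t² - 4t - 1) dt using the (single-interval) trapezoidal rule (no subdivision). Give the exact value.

T = (b−a)/2 · [f(-2) + f(1)] = 1.5·[11 + (-4)] = 10.5.

10.5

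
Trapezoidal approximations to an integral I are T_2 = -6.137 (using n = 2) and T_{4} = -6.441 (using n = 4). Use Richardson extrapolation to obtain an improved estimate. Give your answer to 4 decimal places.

R = (4·T_{4} − T_2) / 3 = (4·(-6.441) − (-6.137))/3 = (-19.627)/3 = -6.5423.

-6.5423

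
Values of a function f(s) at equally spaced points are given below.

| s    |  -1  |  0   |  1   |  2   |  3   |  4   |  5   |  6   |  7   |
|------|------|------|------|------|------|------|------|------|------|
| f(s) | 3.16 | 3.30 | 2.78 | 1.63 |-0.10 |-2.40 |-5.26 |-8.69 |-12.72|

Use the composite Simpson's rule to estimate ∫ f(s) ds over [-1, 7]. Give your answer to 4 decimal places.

h = 1, n = 8.
(h/3)·[y₀ + 4y₁ + 2y₂ + 4y₃ + 2y₄ + 4y₅ + 2y₆ + 4y₇ + y₈] = 0.333333·(-39.36) = -13.1200.

-13.1200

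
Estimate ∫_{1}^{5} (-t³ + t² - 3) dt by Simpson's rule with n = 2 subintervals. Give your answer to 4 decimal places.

h = (5 − 1)/2 = 2.
Nodes t₀,…,t₂ = 1, 3, 5.
f(t) = -t³ + t² - 3: f₀=-3, f₁=-21, f₂=-103.
(h/3)·[f₀ + 4f₁ + f₂] = 0.666667·(-190) = -126.6667.

-126.6667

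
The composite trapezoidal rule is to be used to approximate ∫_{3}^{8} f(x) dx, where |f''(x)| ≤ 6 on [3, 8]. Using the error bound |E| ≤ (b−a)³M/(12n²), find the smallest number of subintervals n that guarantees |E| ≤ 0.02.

Need 750/(12n²) ≤ 0.02.
n² ≥ 750/(12·0.02) = 3125 ⇒ n ≥ 55.9017, so the smallest n is 56.

56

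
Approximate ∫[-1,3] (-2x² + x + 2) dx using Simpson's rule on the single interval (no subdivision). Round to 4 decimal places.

-6.6667

S = (b−a)/6 · [f(-1) + 4f(1) + f(3)] = 0.666667·[(-1) + 4·1 + (-13)] = -6.6667.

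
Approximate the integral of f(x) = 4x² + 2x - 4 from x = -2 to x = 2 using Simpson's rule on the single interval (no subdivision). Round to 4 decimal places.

S = (b−a)/6 · [f(-2) + 4f(0) + f(2)] = 0.666667·[8 + 4·(-4) + 16] = 5.3333.

5.3333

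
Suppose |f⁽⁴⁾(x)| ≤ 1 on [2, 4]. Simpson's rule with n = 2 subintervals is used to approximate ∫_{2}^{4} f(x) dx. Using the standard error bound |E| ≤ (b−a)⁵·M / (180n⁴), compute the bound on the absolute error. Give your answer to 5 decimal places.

0.01111

|E| ≤ (2)⁵·1 / (180·2⁴) = 32/2880 = 0.01111.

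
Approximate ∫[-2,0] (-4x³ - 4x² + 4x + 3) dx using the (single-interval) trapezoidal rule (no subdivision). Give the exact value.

T = (b−a)/2 · [f(-2) + f(0)] = 1·[11 + 3] = 14.

14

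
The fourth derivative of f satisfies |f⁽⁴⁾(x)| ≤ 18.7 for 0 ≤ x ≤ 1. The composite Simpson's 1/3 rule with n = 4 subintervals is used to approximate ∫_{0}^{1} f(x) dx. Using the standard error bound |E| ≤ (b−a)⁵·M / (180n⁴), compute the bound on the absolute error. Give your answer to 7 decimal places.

|E| ≤ (1)⁵·18.7 / (180·4⁴) = 18.7/46080 = 0.0004058.

0.0004058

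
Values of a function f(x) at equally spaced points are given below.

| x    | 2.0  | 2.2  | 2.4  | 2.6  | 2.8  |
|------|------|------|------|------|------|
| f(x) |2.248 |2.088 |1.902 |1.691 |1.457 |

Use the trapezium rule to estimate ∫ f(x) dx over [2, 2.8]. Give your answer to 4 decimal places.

1.5067

h = 0.2, n = 4.
(h/2)·[y₀ + 2y₁ + 2y₂ + 2y₃ + y₄] = 0.1·(15.067) = 1.5067.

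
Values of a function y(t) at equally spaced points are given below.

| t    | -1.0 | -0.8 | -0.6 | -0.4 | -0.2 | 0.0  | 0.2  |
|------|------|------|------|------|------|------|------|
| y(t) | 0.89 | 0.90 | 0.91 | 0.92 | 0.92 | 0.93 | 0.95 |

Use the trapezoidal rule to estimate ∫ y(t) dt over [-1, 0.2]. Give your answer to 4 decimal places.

h = 0.2, n = 6.
(h/2)·[y₀ + 2y₁ + 2y₂ + 2y₃ + 2y₄ + 2y₅ + y₆] = 0.1·(11.00) = 1.1000.

1.1000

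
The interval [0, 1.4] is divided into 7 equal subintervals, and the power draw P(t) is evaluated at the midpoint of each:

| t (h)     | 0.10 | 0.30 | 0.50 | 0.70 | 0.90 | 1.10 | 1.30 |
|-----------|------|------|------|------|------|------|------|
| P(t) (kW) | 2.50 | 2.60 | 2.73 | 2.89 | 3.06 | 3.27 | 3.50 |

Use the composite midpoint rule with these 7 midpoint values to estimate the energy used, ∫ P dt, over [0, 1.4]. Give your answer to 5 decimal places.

h = 0.2, n = 7.
h·[y(m₁) + y(m₂) + y(m₃) + y(m₄) + y(m₅) + y(m₆) + y(m₇)] = 0.2·(20.55) = 4.11000.

4.11000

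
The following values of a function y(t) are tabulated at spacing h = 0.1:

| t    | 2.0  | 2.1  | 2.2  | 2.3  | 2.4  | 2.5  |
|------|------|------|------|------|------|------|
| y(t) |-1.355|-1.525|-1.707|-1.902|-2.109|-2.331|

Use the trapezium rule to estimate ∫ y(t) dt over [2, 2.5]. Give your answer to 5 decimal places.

h = 0.1, n = 5.
(h/2)·[y₀ + 2y₁ + 2y₂ + 2y₃ + 2y₄ + y₅] = 0.05·(-18.172) = -0.90860.

-0.90860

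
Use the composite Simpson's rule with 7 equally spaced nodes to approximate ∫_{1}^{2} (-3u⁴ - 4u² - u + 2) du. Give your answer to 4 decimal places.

h = (2 − 1)/6 = 0.166667.
Nodes u₀,…,u₆ = 1, 1.166667, 1.333333, 1.5, 1.666667, 1.833333, 2.
f(u) = -3u⁴ - 4u² - u + 2: f₀=-6, f₁=-10.168981, f₂=-15.925926, f₃=-23.6875, f₄=-33.925926, f₅=-47.168981, f₆=-64.
(h/3)·[f₀ + 4f₁ + 2f₂ + 4f₃ + 2f₄ + 4f₅ + f₆] = 0.055556·(-493.805556) = -27.4336.

-27.4336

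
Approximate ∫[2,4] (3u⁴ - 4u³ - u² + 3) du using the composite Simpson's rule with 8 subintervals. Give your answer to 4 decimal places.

342.5365

h = (4 − 2)/8 = 0.25.
Nodes u₀,…,u₈ = 2, 2.25, 2.5, 2.75, 3, 3.25, 3.5, 3.75, 4.
f(u) = 3u⁴ - 4u³ - u² + 3: f₀=15, f₁=29.26171875, f₂=51.4375, f₃=83.82421875, f₄=129, f₅=189.82421875, f₆=269.4375, f₇=371.26171875, f₈=499.
(h/3)·[f₀ + 4f₁ + 2f₂ + 4f₃ + 2f₄ + 4f₅ + 2f₆ + 4f₇ + f₈] = 0.083333·(4110.4375) = 342.5365.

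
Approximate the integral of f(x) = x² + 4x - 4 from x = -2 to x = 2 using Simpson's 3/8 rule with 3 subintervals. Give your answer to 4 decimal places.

-10.6667

h = (2 − (-2))/3 = 1.333333.
Nodes x₀,…,x₃ = -2, -0.666667, 0.666667, 2.
f(x) = x² + 4x - 4: f₀=-8, f₁=-6.222222, f₂=-0.888889, f₃=8.
(3h/8)·[f₀ + 3f₁ + 3f₂ + f₃] = 0.5·(-21.333333) = -10.6667.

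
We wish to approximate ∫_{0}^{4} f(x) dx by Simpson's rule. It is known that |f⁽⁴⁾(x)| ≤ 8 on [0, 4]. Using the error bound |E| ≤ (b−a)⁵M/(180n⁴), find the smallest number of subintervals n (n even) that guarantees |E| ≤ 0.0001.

Need 8192/(180n⁴) ≤ 0.0001.
n⁴ ≥ 8192/(180·0.0001) = 455111 ⇒ n ≥ 25.9734, so the smallest even n is 26. (n must be even for Simpson's rule.)

26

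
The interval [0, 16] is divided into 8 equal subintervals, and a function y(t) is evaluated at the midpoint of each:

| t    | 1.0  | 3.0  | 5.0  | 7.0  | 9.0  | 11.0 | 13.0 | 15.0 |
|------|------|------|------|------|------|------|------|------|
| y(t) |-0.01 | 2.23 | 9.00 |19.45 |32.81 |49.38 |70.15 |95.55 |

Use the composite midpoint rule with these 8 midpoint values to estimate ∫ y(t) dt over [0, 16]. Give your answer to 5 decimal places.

h = 2, n = 8.
h·[y(m₁) + y(m₂) + y(m₃) + y(m₄) + y(m₅) + y(m₆) + y(m₇) + y(m₈)] = 2·(278.56) = 557.12000.

557.12000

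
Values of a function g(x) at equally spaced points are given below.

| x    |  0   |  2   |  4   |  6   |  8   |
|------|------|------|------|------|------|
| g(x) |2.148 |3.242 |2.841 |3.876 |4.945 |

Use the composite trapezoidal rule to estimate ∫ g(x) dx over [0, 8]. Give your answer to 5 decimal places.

h = 2, n = 4.
(h/2)·[y₀ + 2y₁ + 2y₂ + 2y₃ + y₄] = 1·(27.011) = 27.01100.

27.01100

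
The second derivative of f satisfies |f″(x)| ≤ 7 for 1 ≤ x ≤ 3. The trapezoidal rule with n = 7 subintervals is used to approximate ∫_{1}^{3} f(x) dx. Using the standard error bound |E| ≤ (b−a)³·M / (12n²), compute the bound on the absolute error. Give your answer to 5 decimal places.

0.09524

|E| ≤ (2)³·7 / (12·7²) = 56/588 = 0.09524.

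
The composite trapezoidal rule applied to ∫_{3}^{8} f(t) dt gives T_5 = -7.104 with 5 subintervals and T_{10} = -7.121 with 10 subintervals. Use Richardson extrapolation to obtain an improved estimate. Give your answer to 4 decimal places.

R = (4·T_{10} − T_5) / 3 = (4·(-7.121) − (-7.104))/3 = (-21.380)/3 = -7.1267.

-7.1267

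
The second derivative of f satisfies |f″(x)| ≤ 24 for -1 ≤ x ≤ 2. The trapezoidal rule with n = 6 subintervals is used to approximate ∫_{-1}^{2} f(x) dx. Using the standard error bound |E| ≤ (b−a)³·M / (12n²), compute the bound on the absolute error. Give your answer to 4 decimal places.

|E| ≤ (3)³·24 / (12·6²) = 648/432 = 1.5000.

1.5000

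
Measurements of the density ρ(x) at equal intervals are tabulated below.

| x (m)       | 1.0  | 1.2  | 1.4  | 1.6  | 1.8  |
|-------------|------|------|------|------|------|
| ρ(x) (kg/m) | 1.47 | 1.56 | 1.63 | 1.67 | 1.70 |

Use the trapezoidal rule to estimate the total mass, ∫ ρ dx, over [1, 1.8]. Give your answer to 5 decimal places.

h = 0.2, n = 4.
(h/2)·[y₀ + 2y₁ + 2y₂ + 2y₃ + y₄] = 0.1·(12.89) = 1.28900.

1.28900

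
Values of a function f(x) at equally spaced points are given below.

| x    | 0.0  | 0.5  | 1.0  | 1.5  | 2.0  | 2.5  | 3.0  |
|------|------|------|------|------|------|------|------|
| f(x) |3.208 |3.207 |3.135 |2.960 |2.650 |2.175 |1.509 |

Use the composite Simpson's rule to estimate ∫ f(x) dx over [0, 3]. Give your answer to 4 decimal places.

8.2758

h = 0.5, n = 6.
(h/3)·[y₀ + 4y₁ + 2y₂ + 4y₃ + 2y₄ + 4y₅ + y₆] = 0.166667·(49.655) = 8.2758.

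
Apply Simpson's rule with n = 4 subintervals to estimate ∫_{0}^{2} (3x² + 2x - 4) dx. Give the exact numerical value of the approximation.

4

h = (2 − 0)/4 = 0.5.
Nodes x₀,…,x₄ = 0, 0.5, 1, 1.5, 2.
f(x) = 3x² + 2x - 4: f₀=-4, f₁=-2.25, f₂=1, f₃=5.75, f₄=12.
(h/3)·[f₀ + 4f₁ + 2f₂ + 4f₃ + f₄] = 0.166667·(24) = 4.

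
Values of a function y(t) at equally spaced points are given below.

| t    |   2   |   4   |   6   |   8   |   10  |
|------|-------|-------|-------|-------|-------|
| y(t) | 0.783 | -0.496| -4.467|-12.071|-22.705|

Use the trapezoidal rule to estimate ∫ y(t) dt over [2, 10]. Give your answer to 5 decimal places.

-55.99000

h = 2, n = 4.
(h/2)·[y₀ + 2y₁ + 2y₂ + 2y₃ + y₄] = 1·(-55.990) = -55.99000.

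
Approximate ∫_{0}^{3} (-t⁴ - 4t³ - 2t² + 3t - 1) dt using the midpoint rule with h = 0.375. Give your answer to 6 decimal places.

-135.765793

h = (3 − 0)/8 = 0.375.
Midpoints m₁,…,m₈ = 0.1875, 0.5625, 0.9375, 1.3125, 1.6875, 2.0625, 2.4375, 2.8125.
f(m₁)=-0.5354156494140625, f(m₂)=-0.7573394775390625, f(m₃)=-4.0136871337890625, f(m₄)=-12.5193023681640625, f(m₅)=-28.9636383056640625, f(m₆)=-56.5107574462890625, f(m₇)=-98.7993316650390625, f(m₈)=-159.9426422119140625.
h·[f(m₁) + f(m₂) + f(m₃) + f(m₄) + f(m₅) + f(m₆) + f(m₇) + f(m₈)] = 0.375·(-362.0421142578125) = -135.765793.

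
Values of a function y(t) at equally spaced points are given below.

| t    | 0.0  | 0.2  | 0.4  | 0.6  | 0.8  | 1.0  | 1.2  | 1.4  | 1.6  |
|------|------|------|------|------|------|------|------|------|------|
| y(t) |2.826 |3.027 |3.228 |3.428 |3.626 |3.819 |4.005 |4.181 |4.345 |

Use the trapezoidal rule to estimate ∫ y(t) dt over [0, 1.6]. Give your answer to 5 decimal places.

h = 0.2, n = 8.
(h/2)·[y₀ + 2y₁ + 2y₂ + 2y₃ + 2y₄ + 2y₅ + 2y₆ + 2y₇ + y₈] = 0.1·(57.799) = 5.77990.

5.77990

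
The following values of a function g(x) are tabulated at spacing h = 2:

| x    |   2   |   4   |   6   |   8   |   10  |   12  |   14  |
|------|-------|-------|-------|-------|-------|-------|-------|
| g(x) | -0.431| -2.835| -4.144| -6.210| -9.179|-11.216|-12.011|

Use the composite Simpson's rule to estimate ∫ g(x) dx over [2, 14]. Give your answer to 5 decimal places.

-80.08800

h = 2, n = 6.
(h/3)·[y₀ + 4y₁ + 2y₂ + 4y₃ + 2y₄ + 4y₅ + y₆] = 0.666667·(-120.132) = -80.08800.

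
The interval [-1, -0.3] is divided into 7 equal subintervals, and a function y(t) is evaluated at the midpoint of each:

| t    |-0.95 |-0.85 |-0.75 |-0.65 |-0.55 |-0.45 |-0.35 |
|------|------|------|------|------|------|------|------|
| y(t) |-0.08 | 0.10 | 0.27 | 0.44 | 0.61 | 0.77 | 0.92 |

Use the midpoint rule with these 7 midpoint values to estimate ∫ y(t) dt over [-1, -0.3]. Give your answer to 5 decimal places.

h = 0.1, n = 7.
h·[y(m₁) + y(m₂) + y(m₃) + y(m₄) + y(m₅) + y(m₆) + y(m₇)] = 0.1·(3.03) = 0.30300.

0.30300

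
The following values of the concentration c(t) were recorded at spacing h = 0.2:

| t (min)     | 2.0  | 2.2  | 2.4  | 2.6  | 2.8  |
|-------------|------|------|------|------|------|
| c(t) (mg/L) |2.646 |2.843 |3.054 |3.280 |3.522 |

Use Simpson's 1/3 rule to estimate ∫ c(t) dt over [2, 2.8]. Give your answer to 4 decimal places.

h = 0.2, n = 4.
(h/3)·[y₀ + 4y₁ + 2y₂ + 4y₃ + y₄] = 0.066667·(36.768) = 2.4512.

2.4512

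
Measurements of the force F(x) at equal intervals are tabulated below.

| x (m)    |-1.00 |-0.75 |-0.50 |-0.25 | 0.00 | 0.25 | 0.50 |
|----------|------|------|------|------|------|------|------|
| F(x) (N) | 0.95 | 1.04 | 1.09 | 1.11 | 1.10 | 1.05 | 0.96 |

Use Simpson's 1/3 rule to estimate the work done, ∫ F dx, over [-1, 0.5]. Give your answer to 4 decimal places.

h = 0.25, n = 6.
(h/3)·[y₀ + 4y₁ + 2y₂ + 4y₃ + 2y₄ + 4y₅ + y₆] = 0.083333·(19.09) = 1.5908.

1.5908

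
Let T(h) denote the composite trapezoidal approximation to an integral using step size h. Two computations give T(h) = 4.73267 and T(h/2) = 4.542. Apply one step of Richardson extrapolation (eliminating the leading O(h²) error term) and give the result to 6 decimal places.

R = (4·T(h/2) − T(h)) / 3 = (4·4.542 − 4.73267)/3 = (13.43533)/3 = 4.478443.

4.478443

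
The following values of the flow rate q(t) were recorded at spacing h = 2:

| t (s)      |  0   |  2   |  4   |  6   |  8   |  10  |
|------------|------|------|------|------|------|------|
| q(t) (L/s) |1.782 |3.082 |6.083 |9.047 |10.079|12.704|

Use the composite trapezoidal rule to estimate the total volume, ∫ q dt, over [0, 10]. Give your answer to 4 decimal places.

71.0680

h = 2, n = 5.
(h/2)·[y₀ + 2y₁ + 2y₂ + 2y₃ + 2y₄ + y₅] = 1·(71.068) = 71.0680.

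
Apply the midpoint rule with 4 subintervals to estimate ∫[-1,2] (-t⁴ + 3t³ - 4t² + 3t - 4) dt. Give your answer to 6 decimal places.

-14.104248

h = (2 − (-1))/4 = 0.75.
Midpoints m₁,…,m₄ = -0.625, 0.125, 0.875, 1.625.
f(m₁)=-8.322509765625, f(m₂)=-3.681884765625, f(m₃)=-3.013916015625, f(m₄)=-3.787353515625.
h·[f(m₁) + f(m₂) + f(m₃) + f(m₄)] = 0.75·(-18.8056640625) = -14.104248.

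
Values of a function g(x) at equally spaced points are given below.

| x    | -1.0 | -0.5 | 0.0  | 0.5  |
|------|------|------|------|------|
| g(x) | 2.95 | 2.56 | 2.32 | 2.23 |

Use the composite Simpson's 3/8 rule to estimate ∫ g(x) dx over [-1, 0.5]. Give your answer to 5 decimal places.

h = 0.5, n = 3.
(3h/8)·[y₀ + 3y₁ + 3y₂ + y₃] = 0.1875·(19.82) = 3.71625.

3.71625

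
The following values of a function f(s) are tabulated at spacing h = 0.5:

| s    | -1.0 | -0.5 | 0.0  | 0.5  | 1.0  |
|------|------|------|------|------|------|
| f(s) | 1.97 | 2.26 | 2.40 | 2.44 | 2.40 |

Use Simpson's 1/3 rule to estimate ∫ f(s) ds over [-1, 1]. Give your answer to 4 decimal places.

h = 0.5, n = 4.
(h/3)·[y₀ + 4y₁ + 2y₂ + 4y₃ + y₄] = 0.166667·(27.97) = 4.6617.

4.6617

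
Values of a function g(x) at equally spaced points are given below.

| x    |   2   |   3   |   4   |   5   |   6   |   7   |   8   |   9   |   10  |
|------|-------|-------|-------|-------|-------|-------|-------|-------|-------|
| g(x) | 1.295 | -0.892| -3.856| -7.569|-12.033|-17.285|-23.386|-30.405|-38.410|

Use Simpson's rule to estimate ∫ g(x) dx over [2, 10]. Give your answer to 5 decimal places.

-113.42300

h = 1, n = 8.
(h/3)·[y₀ + 4y₁ + 2y₂ + 4y₃ + 2y₄ + 4y₅ + 2y₆ + 4y₇ + y₈] = 0.333333·(-340.269) = -113.42300.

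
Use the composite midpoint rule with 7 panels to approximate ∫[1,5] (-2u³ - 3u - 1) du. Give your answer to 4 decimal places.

h = (5 − 1)/7 = 0.571429.
Midpoints m₁,…,m₇ = 1.285714, 1.857143, 2.428571, 3, 3.571429, 4.142857, 4.714286.
f(m₁)=-9.107872, f(m₂)=-19.381924, f(m₃)=-36.932945, f(m₄)=-64, f(m₅)=-102.822157, f(m₆)=-155.638484, f(m₇)=-224.688047.
h·[f(m₁) + f(m₂) + f(m₃) + f(m₄) + f(m₅) + f(m₆) + f(m₇)] = 0.571429·(-612.571429) = -350.0408.

-350.0408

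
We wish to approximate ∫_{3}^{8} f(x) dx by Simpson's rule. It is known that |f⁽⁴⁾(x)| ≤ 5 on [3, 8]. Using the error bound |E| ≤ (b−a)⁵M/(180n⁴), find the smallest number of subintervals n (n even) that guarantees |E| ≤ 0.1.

Need 15625/(180n⁴) ≤ 0.1.
n⁴ ≥ 15625/(180·0.1) = 868.056 ⇒ n ≥ 5.4280, so the smallest even n is 6. (n must be even for Simpson's rule.)

6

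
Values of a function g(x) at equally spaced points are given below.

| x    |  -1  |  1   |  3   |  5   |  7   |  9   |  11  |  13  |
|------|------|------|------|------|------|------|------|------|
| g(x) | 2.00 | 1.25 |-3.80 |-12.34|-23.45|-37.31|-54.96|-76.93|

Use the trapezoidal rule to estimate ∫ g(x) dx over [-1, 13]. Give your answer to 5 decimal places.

h = 2, n = 7.
(h/2)·[y₀ + 2y₁ + 2y₂ + 2y₃ + 2y₄ + 2y₅ + 2y₆ + y₇] = 1·(-336.15) = -336.15000.

-336.15000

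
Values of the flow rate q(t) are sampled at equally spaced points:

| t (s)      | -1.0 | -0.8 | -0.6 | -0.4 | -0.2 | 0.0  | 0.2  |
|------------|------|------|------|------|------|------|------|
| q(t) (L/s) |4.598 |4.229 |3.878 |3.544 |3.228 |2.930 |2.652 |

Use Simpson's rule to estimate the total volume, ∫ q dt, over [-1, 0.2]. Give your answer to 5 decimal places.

4.28493

h = 0.2, n = 6.
(h/3)·[y₀ + 4y₁ + 2y₂ + 4y₃ + 2y₄ + 4y₅ + y₆] = 0.066667·(64.274) = 4.28493.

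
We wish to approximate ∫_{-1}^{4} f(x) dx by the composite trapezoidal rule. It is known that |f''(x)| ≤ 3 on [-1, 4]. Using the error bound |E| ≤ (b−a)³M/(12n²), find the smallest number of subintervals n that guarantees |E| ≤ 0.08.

Need 375/(12n²) ≤ 0.08.
n² ≥ 375/(12·0.08) = 390.625 ⇒ n ≥ 19.7642, so the smallest n is 20.

20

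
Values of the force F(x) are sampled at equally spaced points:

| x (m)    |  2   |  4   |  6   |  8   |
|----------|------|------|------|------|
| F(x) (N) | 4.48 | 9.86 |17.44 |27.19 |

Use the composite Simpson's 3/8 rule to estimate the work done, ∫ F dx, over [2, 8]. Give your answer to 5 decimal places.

85.17750

h = 2, n = 3.
(3h/8)·[y₀ + 3y₁ + 3y₂ + y₃] = 0.75·(113.57) = 85.17750.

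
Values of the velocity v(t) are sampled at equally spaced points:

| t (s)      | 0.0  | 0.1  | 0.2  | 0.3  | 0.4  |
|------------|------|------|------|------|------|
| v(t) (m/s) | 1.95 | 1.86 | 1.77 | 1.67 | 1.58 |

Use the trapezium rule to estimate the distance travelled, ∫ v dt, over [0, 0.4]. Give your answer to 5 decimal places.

h = 0.1, n = 4.
(h/2)·[y₀ + 2y₁ + 2y₂ + 2y₃ + y₄] = 0.05·(14.13) = 0.70650.

0.70650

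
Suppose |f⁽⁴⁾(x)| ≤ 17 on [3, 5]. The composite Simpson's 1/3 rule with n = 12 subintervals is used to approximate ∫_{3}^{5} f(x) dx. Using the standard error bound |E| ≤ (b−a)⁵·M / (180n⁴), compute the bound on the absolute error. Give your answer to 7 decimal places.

|E| ≤ (2)⁵·17 / (180·12⁴) = 544/3732480 = 0.0001457.

0.0001457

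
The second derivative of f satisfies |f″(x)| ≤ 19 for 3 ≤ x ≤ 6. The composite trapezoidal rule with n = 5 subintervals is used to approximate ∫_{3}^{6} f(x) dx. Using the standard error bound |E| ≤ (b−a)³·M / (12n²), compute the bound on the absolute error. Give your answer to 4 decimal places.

|E| ≤ (3)³·19 / (12·5²) = 513/300 = 1.7100.

1.7100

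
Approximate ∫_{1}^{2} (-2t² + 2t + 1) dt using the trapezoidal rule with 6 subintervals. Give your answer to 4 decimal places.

h = (2 − 1)/6 = 0.166667.
Nodes t₀,…,t₆ = 1, 1.166667, 1.333333, 1.5, 1.666667, 1.833333, 2.
f(t) = -2t² + 2t + 1: f₀=1, f₁=0.611111, f₂=0.111111, f₃=-0.5, f₄=-1.222222, f₅=-2.055556, f₆=-3.
(h/2)·[f₀ + 2f₁ + 2f₂ + 2f₃ + 2f₄ + 2f₅ + f₆] = 0.083333·(-8.111111) = -0.6759.

-0.6759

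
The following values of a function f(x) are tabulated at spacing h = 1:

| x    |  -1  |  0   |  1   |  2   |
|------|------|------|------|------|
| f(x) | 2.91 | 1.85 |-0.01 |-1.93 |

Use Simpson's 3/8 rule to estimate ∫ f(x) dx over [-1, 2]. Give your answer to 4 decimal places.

h = 1, n = 3.
(3h/8)·[y₀ + 3y₁ + 3y₂ + y₃] = 0.375·(6.50) = 2.4375.

2.4375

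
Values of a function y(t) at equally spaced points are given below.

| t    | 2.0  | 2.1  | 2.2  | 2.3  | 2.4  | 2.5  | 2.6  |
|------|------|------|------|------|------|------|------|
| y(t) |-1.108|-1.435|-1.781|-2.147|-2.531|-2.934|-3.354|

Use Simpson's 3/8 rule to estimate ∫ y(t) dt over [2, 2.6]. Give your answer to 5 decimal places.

h = 0.1, n = 6.
(3h/8)·[y₀ + 3y₁ + 3y₂ + 2y₃ + 3y₄ + 3y₅ + y₆] = 0.0375·(-34.799) = -1.30496.

-1.30496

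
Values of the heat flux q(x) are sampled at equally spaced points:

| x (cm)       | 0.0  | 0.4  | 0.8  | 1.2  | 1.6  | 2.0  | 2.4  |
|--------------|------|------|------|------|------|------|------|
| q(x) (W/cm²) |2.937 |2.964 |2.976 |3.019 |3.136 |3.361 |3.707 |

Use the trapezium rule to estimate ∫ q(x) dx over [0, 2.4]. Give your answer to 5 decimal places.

7.51120

h = 0.4, n = 6.
(h/2)·[y₀ + 2y₁ + 2y₂ + 2y₃ + 2y₄ + 2y₅ + y₆] = 0.2·(37.556) = 7.51120.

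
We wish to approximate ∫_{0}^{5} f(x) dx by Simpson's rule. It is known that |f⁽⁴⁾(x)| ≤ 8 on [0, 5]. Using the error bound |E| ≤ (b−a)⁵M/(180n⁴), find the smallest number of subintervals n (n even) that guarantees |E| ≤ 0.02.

10

Need 25000/(180n⁴) ≤ 0.02.
n⁴ ≥ 25000/(180·0.02) = 6944.44 ⇒ n ≥ 9.1287, so the smallest even n is 10. (n must be even for Simpson's rule.)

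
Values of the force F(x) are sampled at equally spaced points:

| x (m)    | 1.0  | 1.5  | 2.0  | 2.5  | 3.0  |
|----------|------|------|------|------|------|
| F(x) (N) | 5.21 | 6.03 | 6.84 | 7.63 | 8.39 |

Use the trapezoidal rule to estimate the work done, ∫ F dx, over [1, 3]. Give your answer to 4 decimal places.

13.6500

h = 0.5, n = 4.
(h/2)·[y₀ + 2y₁ + 2y₂ + 2y₃ + y₄] = 0.25·(54.60) = 13.6500.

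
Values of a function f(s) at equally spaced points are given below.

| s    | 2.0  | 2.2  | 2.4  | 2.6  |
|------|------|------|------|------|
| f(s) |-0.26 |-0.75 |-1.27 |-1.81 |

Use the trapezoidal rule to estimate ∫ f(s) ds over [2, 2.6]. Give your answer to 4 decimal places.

h = 0.2, n = 3.
(h/2)·[y₀ + 2y₁ + 2y₂ + y₃] = 0.1·(-6.11) = -0.6110.

-0.6110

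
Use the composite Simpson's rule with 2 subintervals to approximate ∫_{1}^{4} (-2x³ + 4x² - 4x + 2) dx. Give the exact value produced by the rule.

-67.5

h = (4 − 1)/2 = 1.5.
Nodes x₀,…,x₂ = 1, 2.5, 4.
f(x) = -2x³ + 4x² - 4x + 2: f₀=0, f₁=-14.25, f₂=-78.
(h/3)·[f₀ + 4f₁ + f₂] = 0.5·(-135) = -67.5.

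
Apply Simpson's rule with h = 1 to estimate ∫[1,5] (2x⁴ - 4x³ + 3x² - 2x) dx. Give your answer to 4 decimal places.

h = (5 − 1)/4 = 1.
Nodes x₀,…,x₄ = 1, 2, 3, 4, 5.
f(x) = 2x⁴ - 4x³ + 3x² - 2x: f₀=-1, f₁=8, f₂=75, f₃=296, f₄=815.
(h/3)·[f₀ + 4f₁ + 2f₂ + 4f₃ + f₄] = 0.333333·(2180) = 726.6667.

726.6667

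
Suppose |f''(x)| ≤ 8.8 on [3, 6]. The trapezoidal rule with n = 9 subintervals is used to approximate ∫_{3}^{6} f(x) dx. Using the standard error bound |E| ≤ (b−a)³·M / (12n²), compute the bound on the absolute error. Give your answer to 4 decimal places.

0.2444

|E| ≤ (3)³·8.8 / (12·9²) = 237.6/972 = 0.2444.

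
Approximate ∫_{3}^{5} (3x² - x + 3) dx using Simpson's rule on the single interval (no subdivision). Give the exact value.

96

S = (b−a)/6 · [f(3) + 4f(4) + f(5)] = 0.333333·[27 + 4·47 + 73] = 96.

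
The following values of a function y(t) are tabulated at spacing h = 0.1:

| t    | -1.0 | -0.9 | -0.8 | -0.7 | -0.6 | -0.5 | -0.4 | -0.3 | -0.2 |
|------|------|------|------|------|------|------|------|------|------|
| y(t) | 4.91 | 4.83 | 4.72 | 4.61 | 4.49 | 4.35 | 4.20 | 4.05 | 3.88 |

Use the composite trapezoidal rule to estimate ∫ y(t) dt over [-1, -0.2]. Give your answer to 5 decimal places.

3.56450

h = 0.1, n = 8.
(h/2)·[y₀ + 2y₁ + 2y₂ + 2y₃ + 2y₄ + 2y₅ + 2y₆ + 2y₇ + y₈] = 0.05·(71.29) = 3.56450.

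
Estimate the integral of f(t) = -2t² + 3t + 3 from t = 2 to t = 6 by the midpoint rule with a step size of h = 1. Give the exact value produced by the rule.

h = (6 − 2)/4 = 1.
Midpoints m₁,…,m₄ = 2.5, 3.5, 4.5, 5.5.
f(m₁)=-2, f(m₂)=-11, f(m₃)=-24, f(m₄)=-41.
h·[f(m₁) + f(m₂) + f(m₃) + f(m₄)] = 1·(-78) = -78.

-78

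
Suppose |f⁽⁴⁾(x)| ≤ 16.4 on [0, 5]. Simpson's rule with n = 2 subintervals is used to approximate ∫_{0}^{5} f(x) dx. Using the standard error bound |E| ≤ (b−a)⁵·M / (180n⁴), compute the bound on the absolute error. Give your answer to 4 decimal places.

|E| ≤ (5)⁵·16.4 / (180·2⁴) = 51250/2880 = 17.7951.

17.7951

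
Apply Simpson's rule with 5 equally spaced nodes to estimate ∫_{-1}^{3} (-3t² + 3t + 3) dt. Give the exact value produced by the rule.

h = (3 − (-1))/4 = 1.
Nodes t₀,…,t₄ = -1, 0, 1, 2, 3.
f(t) = -3t² + 3t + 3: f₀=-3, f₁=3, f₂=3, f₃=-3, f₄=-15.
(h/3)·[f₀ + 4f₁ + 2f₂ + 4f₃ + f₄] = 0.333333·(-12) = -4.

-4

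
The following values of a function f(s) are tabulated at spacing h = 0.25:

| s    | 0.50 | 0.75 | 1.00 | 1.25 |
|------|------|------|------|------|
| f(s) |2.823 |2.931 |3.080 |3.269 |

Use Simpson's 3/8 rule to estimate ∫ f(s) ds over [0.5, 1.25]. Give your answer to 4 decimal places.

h = 0.25, n = 3.
(3h/8)·[y₀ + 3y₁ + 3y₂ + y₃] = 0.09375·(24.125) = 2.2617.

2.2617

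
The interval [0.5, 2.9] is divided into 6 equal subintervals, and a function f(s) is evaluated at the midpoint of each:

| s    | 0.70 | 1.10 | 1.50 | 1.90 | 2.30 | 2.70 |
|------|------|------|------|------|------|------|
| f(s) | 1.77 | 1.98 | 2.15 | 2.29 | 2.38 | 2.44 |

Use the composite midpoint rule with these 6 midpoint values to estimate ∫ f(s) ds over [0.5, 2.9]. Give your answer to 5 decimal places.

5.20400

h = 0.4, n = 6.
h·[y(m₁) + y(m₂) + y(m₃) + y(m₄) + y(m₅) + y(m₆)] = 0.4·(13.01) = 5.20400.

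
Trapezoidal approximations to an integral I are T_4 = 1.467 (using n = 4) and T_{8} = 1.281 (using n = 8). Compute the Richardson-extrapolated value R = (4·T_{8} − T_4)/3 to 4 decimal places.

R = (4·T_{8} − T_4) / 3 = (4·1.281 − 1.467)/3 = (3.657)/3 = 1.2190.

1.2190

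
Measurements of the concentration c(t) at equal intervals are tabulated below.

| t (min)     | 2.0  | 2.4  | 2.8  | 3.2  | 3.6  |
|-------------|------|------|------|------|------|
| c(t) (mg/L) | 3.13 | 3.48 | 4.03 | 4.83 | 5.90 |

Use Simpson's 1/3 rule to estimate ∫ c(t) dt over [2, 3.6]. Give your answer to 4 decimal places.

h = 0.4, n = 4.
(h/3)·[y₀ + 4y₁ + 2y₂ + 4y₃ + y₄] = 0.133333·(50.33) = 6.7107.

6.7107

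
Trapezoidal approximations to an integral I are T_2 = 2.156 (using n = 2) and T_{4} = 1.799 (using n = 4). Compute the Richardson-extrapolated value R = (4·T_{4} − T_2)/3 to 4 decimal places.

R = (4·T_{4} − T_2) / 3 = (4·1.799 − 2.156)/3 = (5.040)/3 = 1.6800.

1.6800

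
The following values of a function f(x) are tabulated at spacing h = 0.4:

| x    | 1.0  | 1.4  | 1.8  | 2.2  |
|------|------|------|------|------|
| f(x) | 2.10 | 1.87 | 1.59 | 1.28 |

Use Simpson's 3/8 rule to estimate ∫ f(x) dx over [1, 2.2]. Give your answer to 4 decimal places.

2.0640

h = 0.4, n = 3.
(3h/8)·[y₀ + 3y₁ + 3y₂ + y₃] = 0.15·(13.76) = 2.0640.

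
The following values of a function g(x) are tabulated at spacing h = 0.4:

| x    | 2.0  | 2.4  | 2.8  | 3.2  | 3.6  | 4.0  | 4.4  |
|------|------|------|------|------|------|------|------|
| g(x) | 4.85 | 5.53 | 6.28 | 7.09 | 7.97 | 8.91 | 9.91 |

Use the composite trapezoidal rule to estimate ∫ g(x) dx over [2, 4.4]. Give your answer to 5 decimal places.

17.26400

h = 0.4, n = 6.
(h/2)·[y₀ + 2y₁ + 2y₂ + 2y₃ + 2y₄ + 2y₅ + y₆] = 0.2·(86.32) = 17.26400.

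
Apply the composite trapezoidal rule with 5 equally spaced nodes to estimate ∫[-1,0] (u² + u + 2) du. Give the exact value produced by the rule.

h = (0 − (-1))/4 = 0.25.
Nodes u₀,…,u₄ = -1, -0.75, -0.5, -0.25, 0.
f(u) = u² + u + 2: f₀=2, f₁=1.8125, f₂=1.75, f₃=1.8125, f₄=2.
(h/2)·[f₀ + 2f₁ + 2f₂ + 2f₃ + f₄] = 0.125·(14.75) = 1.84375.

1.84375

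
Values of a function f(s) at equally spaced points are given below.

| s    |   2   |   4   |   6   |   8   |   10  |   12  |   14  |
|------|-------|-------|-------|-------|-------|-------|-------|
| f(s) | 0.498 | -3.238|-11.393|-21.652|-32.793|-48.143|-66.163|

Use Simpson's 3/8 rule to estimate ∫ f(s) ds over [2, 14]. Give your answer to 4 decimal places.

h = 2, n = 6.
(3h/8)·[y₀ + 3y₁ + 3y₂ + 2y₃ + 3y₄ + 3y₅ + y₆] = 0.75·(-395.670) = -296.7525.

-296.7525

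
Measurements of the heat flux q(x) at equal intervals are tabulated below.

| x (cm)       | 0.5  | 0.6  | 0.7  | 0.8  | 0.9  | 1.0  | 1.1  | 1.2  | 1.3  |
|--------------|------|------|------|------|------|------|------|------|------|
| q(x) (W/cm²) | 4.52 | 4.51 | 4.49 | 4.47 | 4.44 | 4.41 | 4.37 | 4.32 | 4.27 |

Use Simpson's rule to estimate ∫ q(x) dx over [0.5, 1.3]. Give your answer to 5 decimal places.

h = 0.1, n = 8.
(h/3)·[y₀ + 4y₁ + 2y₂ + 4y₃ + 2y₄ + 4y₅ + 2y₆ + 4y₇ + y₈] = 0.033333·(106.23) = 3.54100.

3.54100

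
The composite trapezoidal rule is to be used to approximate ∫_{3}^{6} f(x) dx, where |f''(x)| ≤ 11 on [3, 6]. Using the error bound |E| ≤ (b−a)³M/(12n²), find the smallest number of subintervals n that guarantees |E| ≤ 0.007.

60

Need 297/(12n²) ≤ 0.007.
n² ≥ 297/(12·0.007) = 3535.71 ⇒ n ≥ 59.4619, so the smallest n is 60.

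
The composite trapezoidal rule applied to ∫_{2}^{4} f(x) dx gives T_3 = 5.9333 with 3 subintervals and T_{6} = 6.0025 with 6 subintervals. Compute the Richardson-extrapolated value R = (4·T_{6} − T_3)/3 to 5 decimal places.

R = (4·T_{6} − T_3) / 3 = (4·6.0025 − 5.9333)/3 = (18.0767)/3 = 6.02557.

6.02557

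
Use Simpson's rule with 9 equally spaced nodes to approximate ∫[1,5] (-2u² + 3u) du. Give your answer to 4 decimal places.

h = (5 − 1)/8 = 0.5.
Nodes u₀,…,u₈ = 1, 1.5, 2, 2.5, 3, 3.5, 4, 4.5, 5.
f(u) = -2u² + 3u: f₀=1, f₁=0, f₂=-2, f₃=-5, f₄=-9, f₅=-14, f₆=-20, f₇=-27, f₈=-35.
(h/3)·[f₀ + 4f₁ + 2f₂ + 4f₃ + 2f₄ + 4f₅ + 2f₆ + 4f₇ + f₈] = 0.166667·(-280) = -46.6667.

-46.6667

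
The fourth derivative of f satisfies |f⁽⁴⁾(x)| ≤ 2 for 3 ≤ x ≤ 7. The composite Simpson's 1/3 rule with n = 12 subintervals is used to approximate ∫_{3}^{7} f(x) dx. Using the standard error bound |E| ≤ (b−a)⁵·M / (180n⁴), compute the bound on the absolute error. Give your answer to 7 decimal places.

|E| ≤ (4)⁵·2 / (180·12⁴) = 2048/3732480 = 0.0005487.

0.0005487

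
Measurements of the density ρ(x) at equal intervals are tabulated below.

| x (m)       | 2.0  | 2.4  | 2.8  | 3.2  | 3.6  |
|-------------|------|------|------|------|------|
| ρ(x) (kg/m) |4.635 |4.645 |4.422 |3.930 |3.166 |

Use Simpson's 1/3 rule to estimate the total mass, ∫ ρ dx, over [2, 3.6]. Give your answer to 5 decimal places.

6.79267

h = 0.4, n = 4.
(h/3)·[y₀ + 4y₁ + 2y₂ + 4y₃ + y₄] = 0.133333·(50.945) = 6.79267.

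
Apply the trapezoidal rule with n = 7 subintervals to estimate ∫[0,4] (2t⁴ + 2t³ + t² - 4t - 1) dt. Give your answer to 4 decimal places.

539.6668

h = (4 − 0)/7 = 0.571429.
Nodes t₀,…,t₇ = 0, 0.571429, 1.142857, 1.714286, 2.285714, 2.857143, 3.428571, 4.
f(t) = 2t⁴ + 2t³ + t² - 4t - 1: f₀=-1, f₁=-2.372761, f₂=2.132028, f₃=22.430237, f₄=73.555602, f₅=175.659725, f₆=354.012078, f₇=639.
(h/2)·[f₀ + 2f₁ + 2f₂ + 2f₃ + 2f₄ + 2f₅ + 2f₆ + f₇] = 0.285714·(1888.833819) = 539.6668.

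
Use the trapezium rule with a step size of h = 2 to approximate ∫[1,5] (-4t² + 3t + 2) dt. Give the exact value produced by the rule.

h = (5 − 1)/2 = 2.
Nodes t₀,…,t₂ = 1, 3, 5.
f(t) = -4t² + 3t + 2: f₀=1, f₁=-25, f₂=-83.
(h/2)·[f₀ + 2f₁ + f₂] = 1·(-132) = -132.

-132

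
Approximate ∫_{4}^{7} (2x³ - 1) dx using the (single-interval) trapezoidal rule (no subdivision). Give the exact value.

T = (b−a)/2 · [f(4) + f(7)] = 1.5·[127 + 685] = 1218.

1218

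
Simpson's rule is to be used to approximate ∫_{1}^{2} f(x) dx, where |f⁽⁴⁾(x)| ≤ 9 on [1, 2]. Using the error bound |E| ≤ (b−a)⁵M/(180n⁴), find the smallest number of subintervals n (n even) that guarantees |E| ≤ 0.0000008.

Need 9/(180n⁴) ≤ 0.0000008.
n⁴ ≥ 9/(180·0.0000008) = 62500 ⇒ n ≥ 15.8114, so the smallest even n is 16. (n must be even for Simpson's rule.)

16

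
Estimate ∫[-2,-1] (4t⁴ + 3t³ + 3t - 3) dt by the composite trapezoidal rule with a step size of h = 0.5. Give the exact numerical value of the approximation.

h = (-1 − (-2))/2 = 0.5.
Nodes t₀,…,t₂ = -2, -1.5, -1.
f(t) = 4t⁴ + 3t³ + 3t - 3: f₀=31, f₁=2.625, f₂=-5.
(h/2)·[f₀ + 2f₁ + f₂] = 0.25·(31.25) = 7.8125.

7.8125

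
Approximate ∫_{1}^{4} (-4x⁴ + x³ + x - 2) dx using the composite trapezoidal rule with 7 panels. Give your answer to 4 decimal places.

-767.8763

h = (4 − 1)/7 = 0.428571.
Nodes x₀,…,x₇ = 1, 1.428571, 1.857143, 2.285714, 2.714286, 3.142857, 3.571429, 4.
f(x) = -4x⁴ + x³ + x - 2: f₀=-4, f₁=-14.315702, f₂=-41.319450, f₃=-96.953769, f₄=-196.399833, f₅=-358.077468, f₆=-603.645148, f₇=-958.
(h/2)·[f₀ + 2f₁ + 2f₂ + 2f₃ + 2f₄ + 2f₅ + 2f₆ + f₇] = 0.214286·(-3583.422741) = -767.8763.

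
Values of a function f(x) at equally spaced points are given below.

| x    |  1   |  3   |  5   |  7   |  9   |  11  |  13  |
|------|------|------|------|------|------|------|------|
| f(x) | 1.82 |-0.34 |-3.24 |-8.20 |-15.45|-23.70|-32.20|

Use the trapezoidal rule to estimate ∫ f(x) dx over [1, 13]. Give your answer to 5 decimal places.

h = 2, n = 6.
(h/2)·[y₀ + 2y₁ + 2y₂ + 2y₃ + 2y₄ + 2y₅ + y₆] = 1·(-132.24) = -132.24000.

-132.24000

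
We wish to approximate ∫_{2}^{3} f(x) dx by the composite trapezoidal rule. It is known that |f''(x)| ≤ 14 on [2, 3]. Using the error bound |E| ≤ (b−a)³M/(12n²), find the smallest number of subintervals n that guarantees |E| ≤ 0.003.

Need 14/(12n²) ≤ 0.003.
n² ≥ 14/(12·0.003) = 388.889 ⇒ n ≥ 19.7203, so the smallest n is 20.

20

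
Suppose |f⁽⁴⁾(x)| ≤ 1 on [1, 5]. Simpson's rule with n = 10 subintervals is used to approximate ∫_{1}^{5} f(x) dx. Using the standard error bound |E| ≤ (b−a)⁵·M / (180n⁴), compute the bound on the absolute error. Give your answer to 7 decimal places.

|E| ≤ (4)⁵·1 / (180·10⁴) = 1024/1800000 = 0.0005689.

0.0005689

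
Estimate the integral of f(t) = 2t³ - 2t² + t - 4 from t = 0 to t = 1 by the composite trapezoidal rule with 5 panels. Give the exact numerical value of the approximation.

h = (1 − 0)/5 = 0.2.
Nodes t₀,…,t₅ = 0, 0.2, 0.4, 0.6, 0.8, 1.
f(t) = 2t³ - 2t² + t - 4: f₀=-4, f₁=-3.864, f₂=-3.792, f₃=-3.688, f₄=-3.456, f₅=-3.
(h/2)·[f₀ + 2f₁ + 2f₂ + 2f₃ + 2f₄ + f₅] = 0.1·(-36.6) = -3.66.

-3.66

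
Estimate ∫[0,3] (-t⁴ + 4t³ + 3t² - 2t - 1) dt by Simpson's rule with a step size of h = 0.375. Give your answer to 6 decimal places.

h = (3 − 0)/8 = 0.375.
Nodes t₀,…,t₈ = 0, 0.375, 0.75, 1.125, 1.5, 1.875, 2.25, 2.625, 3.
f(t) = -t⁴ + 4t³ + 3t² - 2t - 1: f₀=-1, f₁=-1.136962890625, f₂=0.55859375, f₃=4.640380859375, f₄=11.1875, f₅=19.804443359375, f₆=29.62109375, f₇=39.292724609375, f₈=47.
(h/3)·[f₀ + 4f₁ + 2f₂ + 4f₃ + 2f₄ + 4f₅ + 2f₆ + 4f₇ + f₈] = 0.125·(379.13671875) = 47.392090.

47.392090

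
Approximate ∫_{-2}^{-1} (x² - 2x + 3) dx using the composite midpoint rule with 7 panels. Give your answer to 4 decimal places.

h = (-1 − (-2))/7 = 0.142857.
Midpoints m₁,…,m₇ = -1.928571, -1.785714, -1.642857, -1.5, -1.357143, -1.214286, -1.071429.
f(m₁)=10.576531, f(m₂)=9.760204, f(m₃)=8.984694, f(m₄)=8.25, f(m₅)=7.556122, f(m₆)=6.903061, f(m₇)=6.290816.
h·[f(m₁) + f(m₂) + f(m₃) + f(m₄) + f(m₅) + f(m₆) + f(m₇)] = 0.142857·(58.321429) = 8.3316.

8.3316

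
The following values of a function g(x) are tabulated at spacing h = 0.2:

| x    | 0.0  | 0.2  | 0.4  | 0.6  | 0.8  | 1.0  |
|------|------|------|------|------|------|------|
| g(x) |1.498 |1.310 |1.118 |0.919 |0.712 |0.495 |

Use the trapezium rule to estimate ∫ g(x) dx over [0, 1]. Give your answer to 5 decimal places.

h = 0.2, n = 5.
(h/2)·[y₀ + 2y₁ + 2y₂ + 2y₃ + 2y₄ + y₅] = 0.1·(10.111) = 1.01110.

1.01110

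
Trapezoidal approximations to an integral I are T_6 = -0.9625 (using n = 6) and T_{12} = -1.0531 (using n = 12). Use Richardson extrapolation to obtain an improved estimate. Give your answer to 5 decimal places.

R = (4·T_{12} − T_6) / 3 = (4·(-1.0531) − (-0.9625))/3 = (-3.2499)/3 = -1.08330.

-1.08330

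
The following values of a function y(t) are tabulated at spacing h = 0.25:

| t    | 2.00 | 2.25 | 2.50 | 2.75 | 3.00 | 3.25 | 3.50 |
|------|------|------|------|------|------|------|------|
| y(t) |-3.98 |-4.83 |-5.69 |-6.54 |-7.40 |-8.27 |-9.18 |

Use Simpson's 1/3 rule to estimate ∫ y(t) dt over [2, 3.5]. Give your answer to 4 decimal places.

-9.8250

h = 0.25, n = 6.
(h/3)·[y₀ + 4y₁ + 2y₂ + 4y₃ + 2y₄ + 4y₅ + y₆] = 0.083333·(-117.90) = -9.8250.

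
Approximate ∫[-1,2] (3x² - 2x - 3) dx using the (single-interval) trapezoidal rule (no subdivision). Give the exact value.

T = (b−a)/2 · [f(-1) + f(2)] = 1.5·[2 + 5] = 10.5.

10.5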